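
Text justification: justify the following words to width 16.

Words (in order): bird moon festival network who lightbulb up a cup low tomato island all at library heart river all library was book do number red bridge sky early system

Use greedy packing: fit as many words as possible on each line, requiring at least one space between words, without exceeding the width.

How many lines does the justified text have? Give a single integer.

Line 1: ['bird', 'moon'] (min_width=9, slack=7)
Line 2: ['festival', 'network'] (min_width=16, slack=0)
Line 3: ['who', 'lightbulb', 'up'] (min_width=16, slack=0)
Line 4: ['a', 'cup', 'low', 'tomato'] (min_width=16, slack=0)
Line 5: ['island', 'all', 'at'] (min_width=13, slack=3)
Line 6: ['library', 'heart'] (min_width=13, slack=3)
Line 7: ['river', 'all'] (min_width=9, slack=7)
Line 8: ['library', 'was', 'book'] (min_width=16, slack=0)
Line 9: ['do', 'number', 'red'] (min_width=13, slack=3)
Line 10: ['bridge', 'sky', 'early'] (min_width=16, slack=0)
Line 11: ['system'] (min_width=6, slack=10)
Total lines: 11

Answer: 11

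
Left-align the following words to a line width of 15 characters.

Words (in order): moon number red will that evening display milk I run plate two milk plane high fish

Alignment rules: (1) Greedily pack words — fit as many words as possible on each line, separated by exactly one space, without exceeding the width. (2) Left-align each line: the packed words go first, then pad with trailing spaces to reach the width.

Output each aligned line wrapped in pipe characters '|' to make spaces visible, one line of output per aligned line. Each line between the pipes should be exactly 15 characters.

Answer: |moon number red|
|will that      |
|evening display|
|milk I run     |
|plate two milk |
|plane high fish|

Derivation:
Line 1: ['moon', 'number', 'red'] (min_width=15, slack=0)
Line 2: ['will', 'that'] (min_width=9, slack=6)
Line 3: ['evening', 'display'] (min_width=15, slack=0)
Line 4: ['milk', 'I', 'run'] (min_width=10, slack=5)
Line 5: ['plate', 'two', 'milk'] (min_width=14, slack=1)
Line 6: ['plane', 'high', 'fish'] (min_width=15, slack=0)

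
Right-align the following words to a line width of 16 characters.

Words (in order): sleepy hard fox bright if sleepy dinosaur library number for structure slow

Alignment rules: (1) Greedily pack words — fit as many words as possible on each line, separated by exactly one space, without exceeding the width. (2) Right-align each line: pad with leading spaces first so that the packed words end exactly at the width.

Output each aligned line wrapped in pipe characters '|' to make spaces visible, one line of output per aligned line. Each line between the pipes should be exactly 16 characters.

Line 1: ['sleepy', 'hard', 'fox'] (min_width=15, slack=1)
Line 2: ['bright', 'if', 'sleepy'] (min_width=16, slack=0)
Line 3: ['dinosaur', 'library'] (min_width=16, slack=0)
Line 4: ['number', 'for'] (min_width=10, slack=6)
Line 5: ['structure', 'slow'] (min_width=14, slack=2)

Answer: | sleepy hard fox|
|bright if sleepy|
|dinosaur library|
|      number for|
|  structure slow|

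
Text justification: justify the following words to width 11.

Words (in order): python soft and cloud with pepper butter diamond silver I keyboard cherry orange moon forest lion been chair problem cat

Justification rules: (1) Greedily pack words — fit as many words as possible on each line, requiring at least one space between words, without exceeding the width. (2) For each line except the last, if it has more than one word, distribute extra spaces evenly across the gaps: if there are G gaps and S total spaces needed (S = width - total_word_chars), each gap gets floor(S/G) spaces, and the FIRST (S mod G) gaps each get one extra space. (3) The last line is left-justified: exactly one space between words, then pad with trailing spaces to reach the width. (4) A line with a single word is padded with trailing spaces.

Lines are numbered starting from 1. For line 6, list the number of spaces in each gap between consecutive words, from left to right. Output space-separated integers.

Line 1: ['python', 'soft'] (min_width=11, slack=0)
Line 2: ['and', 'cloud'] (min_width=9, slack=2)
Line 3: ['with', 'pepper'] (min_width=11, slack=0)
Line 4: ['butter'] (min_width=6, slack=5)
Line 5: ['diamond'] (min_width=7, slack=4)
Line 6: ['silver', 'I'] (min_width=8, slack=3)
Line 7: ['keyboard'] (min_width=8, slack=3)
Line 8: ['cherry'] (min_width=6, slack=5)
Line 9: ['orange', 'moon'] (min_width=11, slack=0)
Line 10: ['forest', 'lion'] (min_width=11, slack=0)
Line 11: ['been', 'chair'] (min_width=10, slack=1)
Line 12: ['problem', 'cat'] (min_width=11, slack=0)

Answer: 4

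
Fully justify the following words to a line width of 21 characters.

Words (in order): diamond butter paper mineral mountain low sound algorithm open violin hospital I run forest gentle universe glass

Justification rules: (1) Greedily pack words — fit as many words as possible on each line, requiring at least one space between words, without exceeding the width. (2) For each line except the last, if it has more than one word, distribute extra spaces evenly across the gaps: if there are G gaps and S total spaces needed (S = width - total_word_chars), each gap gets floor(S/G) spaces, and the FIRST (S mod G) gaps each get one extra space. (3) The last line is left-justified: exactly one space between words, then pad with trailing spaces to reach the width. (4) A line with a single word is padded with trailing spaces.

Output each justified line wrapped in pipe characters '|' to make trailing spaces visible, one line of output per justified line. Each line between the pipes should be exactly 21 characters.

Line 1: ['diamond', 'butter', 'paper'] (min_width=20, slack=1)
Line 2: ['mineral', 'mountain', 'low'] (min_width=20, slack=1)
Line 3: ['sound', 'algorithm', 'open'] (min_width=20, slack=1)
Line 4: ['violin', 'hospital', 'I', 'run'] (min_width=21, slack=0)
Line 5: ['forest', 'gentle'] (min_width=13, slack=8)
Line 6: ['universe', 'glass'] (min_width=14, slack=7)

Answer: |diamond  butter paper|
|mineral  mountain low|
|sound  algorithm open|
|violin hospital I run|
|forest         gentle|
|universe glass       |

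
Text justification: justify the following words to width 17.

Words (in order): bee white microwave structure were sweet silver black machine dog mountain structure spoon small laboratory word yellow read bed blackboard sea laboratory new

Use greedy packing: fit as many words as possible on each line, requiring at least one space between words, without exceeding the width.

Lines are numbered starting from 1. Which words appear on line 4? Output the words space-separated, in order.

Line 1: ['bee', 'white'] (min_width=9, slack=8)
Line 2: ['microwave'] (min_width=9, slack=8)
Line 3: ['structure', 'were'] (min_width=14, slack=3)
Line 4: ['sweet', 'silver'] (min_width=12, slack=5)
Line 5: ['black', 'machine', 'dog'] (min_width=17, slack=0)
Line 6: ['mountain'] (min_width=8, slack=9)
Line 7: ['structure', 'spoon'] (min_width=15, slack=2)
Line 8: ['small', 'laboratory'] (min_width=16, slack=1)
Line 9: ['word', 'yellow', 'read'] (min_width=16, slack=1)
Line 10: ['bed', 'blackboard'] (min_width=14, slack=3)
Line 11: ['sea', 'laboratory'] (min_width=14, slack=3)
Line 12: ['new'] (min_width=3, slack=14)

Answer: sweet silver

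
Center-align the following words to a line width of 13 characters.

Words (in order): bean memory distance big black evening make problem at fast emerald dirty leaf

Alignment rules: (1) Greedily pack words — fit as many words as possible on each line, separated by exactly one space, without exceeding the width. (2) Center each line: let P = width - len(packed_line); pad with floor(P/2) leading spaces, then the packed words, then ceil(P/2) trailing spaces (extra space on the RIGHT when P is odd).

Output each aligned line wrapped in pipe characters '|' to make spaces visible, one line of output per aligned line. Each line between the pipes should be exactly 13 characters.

Line 1: ['bean', 'memory'] (min_width=11, slack=2)
Line 2: ['distance', 'big'] (min_width=12, slack=1)
Line 3: ['black', 'evening'] (min_width=13, slack=0)
Line 4: ['make', 'problem'] (min_width=12, slack=1)
Line 5: ['at', 'fast'] (min_width=7, slack=6)
Line 6: ['emerald', 'dirty'] (min_width=13, slack=0)
Line 7: ['leaf'] (min_width=4, slack=9)

Answer: | bean memory |
|distance big |
|black evening|
|make problem |
|   at fast   |
|emerald dirty|
|    leaf     |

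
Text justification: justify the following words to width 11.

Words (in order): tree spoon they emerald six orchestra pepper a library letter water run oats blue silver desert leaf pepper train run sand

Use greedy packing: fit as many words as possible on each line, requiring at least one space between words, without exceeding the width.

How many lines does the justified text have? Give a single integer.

Answer: 14

Derivation:
Line 1: ['tree', 'spoon'] (min_width=10, slack=1)
Line 2: ['they'] (min_width=4, slack=7)
Line 3: ['emerald', 'six'] (min_width=11, slack=0)
Line 4: ['orchestra'] (min_width=9, slack=2)
Line 5: ['pepper', 'a'] (min_width=8, slack=3)
Line 6: ['library'] (min_width=7, slack=4)
Line 7: ['letter'] (min_width=6, slack=5)
Line 8: ['water', 'run'] (min_width=9, slack=2)
Line 9: ['oats', 'blue'] (min_width=9, slack=2)
Line 10: ['silver'] (min_width=6, slack=5)
Line 11: ['desert', 'leaf'] (min_width=11, slack=0)
Line 12: ['pepper'] (min_width=6, slack=5)
Line 13: ['train', 'run'] (min_width=9, slack=2)
Line 14: ['sand'] (min_width=4, slack=7)
Total lines: 14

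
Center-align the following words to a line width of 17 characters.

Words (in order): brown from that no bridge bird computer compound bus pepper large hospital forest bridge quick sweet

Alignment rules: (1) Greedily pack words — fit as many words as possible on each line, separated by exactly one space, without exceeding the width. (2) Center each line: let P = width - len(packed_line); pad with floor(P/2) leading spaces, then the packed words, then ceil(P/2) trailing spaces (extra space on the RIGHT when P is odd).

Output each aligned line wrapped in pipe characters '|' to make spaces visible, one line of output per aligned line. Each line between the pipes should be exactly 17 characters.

Line 1: ['brown', 'from', 'that'] (min_width=15, slack=2)
Line 2: ['no', 'bridge', 'bird'] (min_width=14, slack=3)
Line 3: ['computer', 'compound'] (min_width=17, slack=0)
Line 4: ['bus', 'pepper', 'large'] (min_width=16, slack=1)
Line 5: ['hospital', 'forest'] (min_width=15, slack=2)
Line 6: ['bridge', 'quick'] (min_width=12, slack=5)
Line 7: ['sweet'] (min_width=5, slack=12)

Answer: | brown from that |
| no bridge bird  |
|computer compound|
|bus pepper large |
| hospital forest |
|  bridge quick   |
|      sweet      |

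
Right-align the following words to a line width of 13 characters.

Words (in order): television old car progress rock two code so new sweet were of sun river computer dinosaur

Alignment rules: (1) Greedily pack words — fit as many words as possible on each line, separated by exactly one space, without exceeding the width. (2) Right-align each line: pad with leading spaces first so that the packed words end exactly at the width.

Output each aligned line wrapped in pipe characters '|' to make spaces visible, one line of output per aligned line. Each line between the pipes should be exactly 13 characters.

Line 1: ['television'] (min_width=10, slack=3)
Line 2: ['old', 'car'] (min_width=7, slack=6)
Line 3: ['progress', 'rock'] (min_width=13, slack=0)
Line 4: ['two', 'code', 'so'] (min_width=11, slack=2)
Line 5: ['new', 'sweet'] (min_width=9, slack=4)
Line 6: ['were', 'of', 'sun'] (min_width=11, slack=2)
Line 7: ['river'] (min_width=5, slack=8)
Line 8: ['computer'] (min_width=8, slack=5)
Line 9: ['dinosaur'] (min_width=8, slack=5)

Answer: |   television|
|      old car|
|progress rock|
|  two code so|
|    new sweet|
|  were of sun|
|        river|
|     computer|
|     dinosaur|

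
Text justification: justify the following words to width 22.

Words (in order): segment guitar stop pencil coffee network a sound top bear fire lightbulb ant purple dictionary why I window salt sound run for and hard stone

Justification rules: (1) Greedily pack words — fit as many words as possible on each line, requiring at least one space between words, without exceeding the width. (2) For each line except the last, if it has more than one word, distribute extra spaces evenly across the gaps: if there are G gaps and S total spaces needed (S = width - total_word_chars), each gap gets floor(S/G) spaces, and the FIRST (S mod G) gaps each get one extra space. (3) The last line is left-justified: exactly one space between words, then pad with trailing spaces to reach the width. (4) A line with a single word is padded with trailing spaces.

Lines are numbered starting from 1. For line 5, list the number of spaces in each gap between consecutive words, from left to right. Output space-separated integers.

Answer: 4 4

Derivation:
Line 1: ['segment', 'guitar', 'stop'] (min_width=19, slack=3)
Line 2: ['pencil', 'coffee', 'network'] (min_width=21, slack=1)
Line 3: ['a', 'sound', 'top', 'bear', 'fire'] (min_width=21, slack=1)
Line 4: ['lightbulb', 'ant', 'purple'] (min_width=20, slack=2)
Line 5: ['dictionary', 'why', 'I'] (min_width=16, slack=6)
Line 6: ['window', 'salt', 'sound', 'run'] (min_width=21, slack=1)
Line 7: ['for', 'and', 'hard', 'stone'] (min_width=18, slack=4)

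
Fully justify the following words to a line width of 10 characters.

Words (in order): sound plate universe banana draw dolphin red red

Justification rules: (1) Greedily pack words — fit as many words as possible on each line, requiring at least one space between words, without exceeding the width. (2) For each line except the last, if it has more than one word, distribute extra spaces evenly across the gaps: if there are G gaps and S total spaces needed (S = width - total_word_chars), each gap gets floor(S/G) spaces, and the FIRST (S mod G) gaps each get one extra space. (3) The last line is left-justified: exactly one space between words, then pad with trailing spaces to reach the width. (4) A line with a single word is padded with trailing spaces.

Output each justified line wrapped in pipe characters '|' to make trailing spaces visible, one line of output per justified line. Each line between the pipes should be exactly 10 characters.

Answer: |sound     |
|plate     |
|universe  |
|banana    |
|draw      |
|dolphin   |
|red red   |

Derivation:
Line 1: ['sound'] (min_width=5, slack=5)
Line 2: ['plate'] (min_width=5, slack=5)
Line 3: ['universe'] (min_width=8, slack=2)
Line 4: ['banana'] (min_width=6, slack=4)
Line 5: ['draw'] (min_width=4, slack=6)
Line 6: ['dolphin'] (min_width=7, slack=3)
Line 7: ['red', 'red'] (min_width=7, slack=3)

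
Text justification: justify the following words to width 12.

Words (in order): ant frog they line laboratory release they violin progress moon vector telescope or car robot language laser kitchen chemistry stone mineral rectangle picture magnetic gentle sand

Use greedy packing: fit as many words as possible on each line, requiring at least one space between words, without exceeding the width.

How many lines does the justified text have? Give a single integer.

Answer: 19

Derivation:
Line 1: ['ant', 'frog'] (min_width=8, slack=4)
Line 2: ['they', 'line'] (min_width=9, slack=3)
Line 3: ['laboratory'] (min_width=10, slack=2)
Line 4: ['release', 'they'] (min_width=12, slack=0)
Line 5: ['violin'] (min_width=6, slack=6)
Line 6: ['progress'] (min_width=8, slack=4)
Line 7: ['moon', 'vector'] (min_width=11, slack=1)
Line 8: ['telescope', 'or'] (min_width=12, slack=0)
Line 9: ['car', 'robot'] (min_width=9, slack=3)
Line 10: ['language'] (min_width=8, slack=4)
Line 11: ['laser'] (min_width=5, slack=7)
Line 12: ['kitchen'] (min_width=7, slack=5)
Line 13: ['chemistry'] (min_width=9, slack=3)
Line 14: ['stone'] (min_width=5, slack=7)
Line 15: ['mineral'] (min_width=7, slack=5)
Line 16: ['rectangle'] (min_width=9, slack=3)
Line 17: ['picture'] (min_width=7, slack=5)
Line 18: ['magnetic'] (min_width=8, slack=4)
Line 19: ['gentle', 'sand'] (min_width=11, slack=1)
Total lines: 19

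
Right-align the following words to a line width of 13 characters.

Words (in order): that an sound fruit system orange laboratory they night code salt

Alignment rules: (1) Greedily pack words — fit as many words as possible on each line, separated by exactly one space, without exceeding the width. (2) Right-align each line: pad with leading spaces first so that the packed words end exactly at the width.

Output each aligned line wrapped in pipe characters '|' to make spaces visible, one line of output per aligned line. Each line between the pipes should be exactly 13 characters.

Answer: |that an sound|
| fruit system|
|       orange|
|   laboratory|
|   they night|
|    code salt|

Derivation:
Line 1: ['that', 'an', 'sound'] (min_width=13, slack=0)
Line 2: ['fruit', 'system'] (min_width=12, slack=1)
Line 3: ['orange'] (min_width=6, slack=7)
Line 4: ['laboratory'] (min_width=10, slack=3)
Line 5: ['they', 'night'] (min_width=10, slack=3)
Line 6: ['code', 'salt'] (min_width=9, slack=4)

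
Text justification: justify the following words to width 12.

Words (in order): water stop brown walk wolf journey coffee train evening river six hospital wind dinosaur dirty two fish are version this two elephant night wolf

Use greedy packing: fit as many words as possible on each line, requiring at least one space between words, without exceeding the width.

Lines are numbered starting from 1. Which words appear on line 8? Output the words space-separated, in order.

Answer: wind

Derivation:
Line 1: ['water', 'stop'] (min_width=10, slack=2)
Line 2: ['brown', 'walk'] (min_width=10, slack=2)
Line 3: ['wolf', 'journey'] (min_width=12, slack=0)
Line 4: ['coffee', 'train'] (min_width=12, slack=0)
Line 5: ['evening'] (min_width=7, slack=5)
Line 6: ['river', 'six'] (min_width=9, slack=3)
Line 7: ['hospital'] (min_width=8, slack=4)
Line 8: ['wind'] (min_width=4, slack=8)
Line 9: ['dinosaur'] (min_width=8, slack=4)
Line 10: ['dirty', 'two'] (min_width=9, slack=3)
Line 11: ['fish', 'are'] (min_width=8, slack=4)
Line 12: ['version', 'this'] (min_width=12, slack=0)
Line 13: ['two', 'elephant'] (min_width=12, slack=0)
Line 14: ['night', 'wolf'] (min_width=10, slack=2)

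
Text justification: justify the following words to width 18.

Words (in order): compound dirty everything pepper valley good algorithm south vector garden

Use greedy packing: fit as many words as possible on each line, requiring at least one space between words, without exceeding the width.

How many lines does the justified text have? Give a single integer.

Answer: 5

Derivation:
Line 1: ['compound', 'dirty'] (min_width=14, slack=4)
Line 2: ['everything', 'pepper'] (min_width=17, slack=1)
Line 3: ['valley', 'good'] (min_width=11, slack=7)
Line 4: ['algorithm', 'south'] (min_width=15, slack=3)
Line 5: ['vector', 'garden'] (min_width=13, slack=5)
Total lines: 5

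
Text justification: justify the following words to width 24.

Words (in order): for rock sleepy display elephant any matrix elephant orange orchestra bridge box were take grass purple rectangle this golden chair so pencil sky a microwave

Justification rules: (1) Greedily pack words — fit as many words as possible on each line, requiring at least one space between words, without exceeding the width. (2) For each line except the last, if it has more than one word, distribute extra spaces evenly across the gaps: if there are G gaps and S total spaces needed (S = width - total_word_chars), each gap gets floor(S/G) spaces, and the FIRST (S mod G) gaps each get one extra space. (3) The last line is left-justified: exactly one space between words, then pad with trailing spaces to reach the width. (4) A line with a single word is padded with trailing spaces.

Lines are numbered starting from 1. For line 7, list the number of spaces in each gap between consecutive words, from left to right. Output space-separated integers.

Answer: 2 2 2 1

Derivation:
Line 1: ['for', 'rock', 'sleepy', 'display'] (min_width=23, slack=1)
Line 2: ['elephant', 'any', 'matrix'] (min_width=19, slack=5)
Line 3: ['elephant', 'orange'] (min_width=15, slack=9)
Line 4: ['orchestra', 'bridge', 'box'] (min_width=20, slack=4)
Line 5: ['were', 'take', 'grass', 'purple'] (min_width=22, slack=2)
Line 6: ['rectangle', 'this', 'golden'] (min_width=21, slack=3)
Line 7: ['chair', 'so', 'pencil', 'sky', 'a'] (min_width=21, slack=3)
Line 8: ['microwave'] (min_width=9, slack=15)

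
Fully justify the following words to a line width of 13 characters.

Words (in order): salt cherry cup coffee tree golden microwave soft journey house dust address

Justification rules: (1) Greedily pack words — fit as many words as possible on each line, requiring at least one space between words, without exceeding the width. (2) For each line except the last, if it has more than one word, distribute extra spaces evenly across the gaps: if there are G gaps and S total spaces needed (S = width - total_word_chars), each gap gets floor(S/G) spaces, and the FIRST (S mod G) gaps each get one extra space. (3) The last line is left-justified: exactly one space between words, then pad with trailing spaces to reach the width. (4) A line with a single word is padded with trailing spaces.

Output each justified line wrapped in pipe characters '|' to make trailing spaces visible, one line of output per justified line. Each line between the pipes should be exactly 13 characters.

Answer: |salt   cherry|
|cup    coffee|
|tree   golden|
|microwave    |
|soft  journey|
|house    dust|
|address      |

Derivation:
Line 1: ['salt', 'cherry'] (min_width=11, slack=2)
Line 2: ['cup', 'coffee'] (min_width=10, slack=3)
Line 3: ['tree', 'golden'] (min_width=11, slack=2)
Line 4: ['microwave'] (min_width=9, slack=4)
Line 5: ['soft', 'journey'] (min_width=12, slack=1)
Line 6: ['house', 'dust'] (min_width=10, slack=3)
Line 7: ['address'] (min_width=7, slack=6)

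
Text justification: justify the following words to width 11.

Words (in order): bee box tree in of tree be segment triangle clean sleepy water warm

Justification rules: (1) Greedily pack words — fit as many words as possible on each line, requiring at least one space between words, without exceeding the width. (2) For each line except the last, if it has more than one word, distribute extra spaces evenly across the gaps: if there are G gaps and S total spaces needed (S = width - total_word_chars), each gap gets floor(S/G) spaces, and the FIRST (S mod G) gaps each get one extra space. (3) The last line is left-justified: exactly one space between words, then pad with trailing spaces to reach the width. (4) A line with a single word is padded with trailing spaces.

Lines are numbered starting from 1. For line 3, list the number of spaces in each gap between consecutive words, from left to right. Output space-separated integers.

Line 1: ['bee', 'box'] (min_width=7, slack=4)
Line 2: ['tree', 'in', 'of'] (min_width=10, slack=1)
Line 3: ['tree', 'be'] (min_width=7, slack=4)
Line 4: ['segment'] (min_width=7, slack=4)
Line 5: ['triangle'] (min_width=8, slack=3)
Line 6: ['clean'] (min_width=5, slack=6)
Line 7: ['sleepy'] (min_width=6, slack=5)
Line 8: ['water', 'warm'] (min_width=10, slack=1)

Answer: 5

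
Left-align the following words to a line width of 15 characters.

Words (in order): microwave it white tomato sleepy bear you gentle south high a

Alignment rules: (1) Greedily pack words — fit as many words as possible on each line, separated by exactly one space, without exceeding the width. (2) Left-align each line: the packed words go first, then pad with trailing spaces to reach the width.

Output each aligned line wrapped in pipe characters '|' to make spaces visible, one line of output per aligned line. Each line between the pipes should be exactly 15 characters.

Answer: |microwave it   |
|white tomato   |
|sleepy bear you|
|gentle south   |
|high a         |

Derivation:
Line 1: ['microwave', 'it'] (min_width=12, slack=3)
Line 2: ['white', 'tomato'] (min_width=12, slack=3)
Line 3: ['sleepy', 'bear', 'you'] (min_width=15, slack=0)
Line 4: ['gentle', 'south'] (min_width=12, slack=3)
Line 5: ['high', 'a'] (min_width=6, slack=9)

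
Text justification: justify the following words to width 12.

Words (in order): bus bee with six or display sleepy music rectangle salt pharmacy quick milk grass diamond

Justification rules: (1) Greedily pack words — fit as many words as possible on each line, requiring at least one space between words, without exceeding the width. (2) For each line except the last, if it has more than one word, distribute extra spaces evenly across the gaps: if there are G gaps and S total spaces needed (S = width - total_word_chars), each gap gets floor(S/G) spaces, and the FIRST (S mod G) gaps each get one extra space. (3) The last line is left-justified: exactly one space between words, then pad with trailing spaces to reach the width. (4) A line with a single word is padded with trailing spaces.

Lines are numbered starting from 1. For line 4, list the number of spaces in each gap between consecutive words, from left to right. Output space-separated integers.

Answer: 1

Derivation:
Line 1: ['bus', 'bee', 'with'] (min_width=12, slack=0)
Line 2: ['six', 'or'] (min_width=6, slack=6)
Line 3: ['display'] (min_width=7, slack=5)
Line 4: ['sleepy', 'music'] (min_width=12, slack=0)
Line 5: ['rectangle'] (min_width=9, slack=3)
Line 6: ['salt'] (min_width=4, slack=8)
Line 7: ['pharmacy'] (min_width=8, slack=4)
Line 8: ['quick', 'milk'] (min_width=10, slack=2)
Line 9: ['grass'] (min_width=5, slack=7)
Line 10: ['diamond'] (min_width=7, slack=5)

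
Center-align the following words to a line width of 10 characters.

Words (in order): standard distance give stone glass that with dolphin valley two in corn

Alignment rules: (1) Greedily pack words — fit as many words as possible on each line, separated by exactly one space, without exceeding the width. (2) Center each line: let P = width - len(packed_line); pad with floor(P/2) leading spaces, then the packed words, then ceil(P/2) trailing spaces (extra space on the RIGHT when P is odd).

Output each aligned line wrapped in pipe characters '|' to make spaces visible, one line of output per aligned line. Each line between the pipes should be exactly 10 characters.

Answer: | standard |
| distance |
|give stone|
|glass that|
|   with   |
| dolphin  |
|valley two|
| in corn  |

Derivation:
Line 1: ['standard'] (min_width=8, slack=2)
Line 2: ['distance'] (min_width=8, slack=2)
Line 3: ['give', 'stone'] (min_width=10, slack=0)
Line 4: ['glass', 'that'] (min_width=10, slack=0)
Line 5: ['with'] (min_width=4, slack=6)
Line 6: ['dolphin'] (min_width=7, slack=3)
Line 7: ['valley', 'two'] (min_width=10, slack=0)
Line 8: ['in', 'corn'] (min_width=7, slack=3)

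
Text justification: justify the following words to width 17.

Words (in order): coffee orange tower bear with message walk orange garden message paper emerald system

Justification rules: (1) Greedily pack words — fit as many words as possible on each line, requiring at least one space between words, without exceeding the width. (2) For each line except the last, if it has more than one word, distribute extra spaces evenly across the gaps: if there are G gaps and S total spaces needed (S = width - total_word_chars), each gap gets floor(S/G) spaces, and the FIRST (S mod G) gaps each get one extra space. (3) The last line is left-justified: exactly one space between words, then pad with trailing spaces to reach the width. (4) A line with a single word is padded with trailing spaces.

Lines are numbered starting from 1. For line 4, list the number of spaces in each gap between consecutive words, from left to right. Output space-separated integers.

Answer: 5

Derivation:
Line 1: ['coffee', 'orange'] (min_width=13, slack=4)
Line 2: ['tower', 'bear', 'with'] (min_width=15, slack=2)
Line 3: ['message', 'walk'] (min_width=12, slack=5)
Line 4: ['orange', 'garden'] (min_width=13, slack=4)
Line 5: ['message', 'paper'] (min_width=13, slack=4)
Line 6: ['emerald', 'system'] (min_width=14, slack=3)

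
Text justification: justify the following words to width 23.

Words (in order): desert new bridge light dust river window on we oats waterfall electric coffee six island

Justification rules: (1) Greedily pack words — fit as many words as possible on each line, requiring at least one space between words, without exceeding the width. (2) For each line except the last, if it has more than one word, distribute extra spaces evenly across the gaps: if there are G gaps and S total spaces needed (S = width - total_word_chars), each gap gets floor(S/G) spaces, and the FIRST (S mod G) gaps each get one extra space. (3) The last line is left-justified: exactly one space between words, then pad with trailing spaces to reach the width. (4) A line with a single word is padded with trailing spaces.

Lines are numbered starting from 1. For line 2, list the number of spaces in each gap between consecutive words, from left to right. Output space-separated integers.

Answer: 1 1 1 1

Derivation:
Line 1: ['desert', 'new', 'bridge', 'light'] (min_width=23, slack=0)
Line 2: ['dust', 'river', 'window', 'on', 'we'] (min_width=23, slack=0)
Line 3: ['oats', 'waterfall', 'electric'] (min_width=23, slack=0)
Line 4: ['coffee', 'six', 'island'] (min_width=17, slack=6)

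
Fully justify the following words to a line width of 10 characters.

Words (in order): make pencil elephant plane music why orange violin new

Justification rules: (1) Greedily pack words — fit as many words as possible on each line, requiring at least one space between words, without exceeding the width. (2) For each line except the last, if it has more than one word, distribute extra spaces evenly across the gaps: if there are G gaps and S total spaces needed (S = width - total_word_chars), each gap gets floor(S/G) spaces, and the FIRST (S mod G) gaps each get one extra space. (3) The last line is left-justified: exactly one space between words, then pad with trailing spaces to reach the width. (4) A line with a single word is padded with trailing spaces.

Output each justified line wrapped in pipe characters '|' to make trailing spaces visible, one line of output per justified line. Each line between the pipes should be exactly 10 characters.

Line 1: ['make'] (min_width=4, slack=6)
Line 2: ['pencil'] (min_width=6, slack=4)
Line 3: ['elephant'] (min_width=8, slack=2)
Line 4: ['plane'] (min_width=5, slack=5)
Line 5: ['music', 'why'] (min_width=9, slack=1)
Line 6: ['orange'] (min_width=6, slack=4)
Line 7: ['violin', 'new'] (min_width=10, slack=0)

Answer: |make      |
|pencil    |
|elephant  |
|plane     |
|music  why|
|orange    |
|violin new|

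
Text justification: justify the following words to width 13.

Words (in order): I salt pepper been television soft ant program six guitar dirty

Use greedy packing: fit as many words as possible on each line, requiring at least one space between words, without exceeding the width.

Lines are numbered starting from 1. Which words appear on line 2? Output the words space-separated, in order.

Line 1: ['I', 'salt', 'pepper'] (min_width=13, slack=0)
Line 2: ['been'] (min_width=4, slack=9)
Line 3: ['television'] (min_width=10, slack=3)
Line 4: ['soft', 'ant'] (min_width=8, slack=5)
Line 5: ['program', 'six'] (min_width=11, slack=2)
Line 6: ['guitar', 'dirty'] (min_width=12, slack=1)

Answer: been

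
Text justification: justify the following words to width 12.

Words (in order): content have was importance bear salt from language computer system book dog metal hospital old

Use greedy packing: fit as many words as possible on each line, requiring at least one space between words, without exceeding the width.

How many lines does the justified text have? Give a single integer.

Line 1: ['content', 'have'] (min_width=12, slack=0)
Line 2: ['was'] (min_width=3, slack=9)
Line 3: ['importance'] (min_width=10, slack=2)
Line 4: ['bear', 'salt'] (min_width=9, slack=3)
Line 5: ['from'] (min_width=4, slack=8)
Line 6: ['language'] (min_width=8, slack=4)
Line 7: ['computer'] (min_width=8, slack=4)
Line 8: ['system', 'book'] (min_width=11, slack=1)
Line 9: ['dog', 'metal'] (min_width=9, slack=3)
Line 10: ['hospital', 'old'] (min_width=12, slack=0)
Total lines: 10

Answer: 10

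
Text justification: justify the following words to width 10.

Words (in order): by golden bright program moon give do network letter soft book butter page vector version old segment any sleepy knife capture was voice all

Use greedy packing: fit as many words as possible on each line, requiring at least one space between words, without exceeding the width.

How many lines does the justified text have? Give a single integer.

Line 1: ['by', 'golden'] (min_width=9, slack=1)
Line 2: ['bright'] (min_width=6, slack=4)
Line 3: ['program'] (min_width=7, slack=3)
Line 4: ['moon', 'give'] (min_width=9, slack=1)
Line 5: ['do', 'network'] (min_width=10, slack=0)
Line 6: ['letter'] (min_width=6, slack=4)
Line 7: ['soft', 'book'] (min_width=9, slack=1)
Line 8: ['butter'] (min_width=6, slack=4)
Line 9: ['page'] (min_width=4, slack=6)
Line 10: ['vector'] (min_width=6, slack=4)
Line 11: ['version'] (min_width=7, slack=3)
Line 12: ['old'] (min_width=3, slack=7)
Line 13: ['segment'] (min_width=7, slack=3)
Line 14: ['any', 'sleepy'] (min_width=10, slack=0)
Line 15: ['knife'] (min_width=5, slack=5)
Line 16: ['capture'] (min_width=7, slack=3)
Line 17: ['was', 'voice'] (min_width=9, slack=1)
Line 18: ['all'] (min_width=3, slack=7)
Total lines: 18

Answer: 18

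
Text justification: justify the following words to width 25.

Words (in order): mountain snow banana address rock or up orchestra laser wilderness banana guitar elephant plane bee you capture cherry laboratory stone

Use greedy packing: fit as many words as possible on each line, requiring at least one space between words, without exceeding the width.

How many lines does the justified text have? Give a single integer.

Line 1: ['mountain', 'snow', 'banana'] (min_width=20, slack=5)
Line 2: ['address', 'rock', 'or', 'up'] (min_width=18, slack=7)
Line 3: ['orchestra', 'laser'] (min_width=15, slack=10)
Line 4: ['wilderness', 'banana', 'guitar'] (min_width=24, slack=1)
Line 5: ['elephant', 'plane', 'bee', 'you'] (min_width=22, slack=3)
Line 6: ['capture', 'cherry', 'laboratory'] (min_width=25, slack=0)
Line 7: ['stone'] (min_width=5, slack=20)
Total lines: 7

Answer: 7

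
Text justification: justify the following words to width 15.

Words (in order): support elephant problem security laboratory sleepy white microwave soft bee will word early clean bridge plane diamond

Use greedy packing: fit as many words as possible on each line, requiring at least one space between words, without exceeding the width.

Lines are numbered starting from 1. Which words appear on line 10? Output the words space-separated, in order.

Answer: bridge plane

Derivation:
Line 1: ['support'] (min_width=7, slack=8)
Line 2: ['elephant'] (min_width=8, slack=7)
Line 3: ['problem'] (min_width=7, slack=8)
Line 4: ['security'] (min_width=8, slack=7)
Line 5: ['laboratory'] (min_width=10, slack=5)
Line 6: ['sleepy', 'white'] (min_width=12, slack=3)
Line 7: ['microwave', 'soft'] (min_width=14, slack=1)
Line 8: ['bee', 'will', 'word'] (min_width=13, slack=2)
Line 9: ['early', 'clean'] (min_width=11, slack=4)
Line 10: ['bridge', 'plane'] (min_width=12, slack=3)
Line 11: ['diamond'] (min_width=7, slack=8)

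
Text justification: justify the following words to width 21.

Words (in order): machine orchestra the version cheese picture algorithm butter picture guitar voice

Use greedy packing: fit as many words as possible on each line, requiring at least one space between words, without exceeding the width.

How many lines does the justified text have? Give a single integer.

Answer: 5

Derivation:
Line 1: ['machine', 'orchestra', 'the'] (min_width=21, slack=0)
Line 2: ['version', 'cheese'] (min_width=14, slack=7)
Line 3: ['picture', 'algorithm'] (min_width=17, slack=4)
Line 4: ['butter', 'picture', 'guitar'] (min_width=21, slack=0)
Line 5: ['voice'] (min_width=5, slack=16)
Total lines: 5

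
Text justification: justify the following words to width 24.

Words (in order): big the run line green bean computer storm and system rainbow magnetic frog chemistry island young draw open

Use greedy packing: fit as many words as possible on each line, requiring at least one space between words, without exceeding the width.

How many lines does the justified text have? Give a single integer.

Answer: 5

Derivation:
Line 1: ['big', 'the', 'run', 'line', 'green'] (min_width=22, slack=2)
Line 2: ['bean', 'computer', 'storm', 'and'] (min_width=23, slack=1)
Line 3: ['system', 'rainbow', 'magnetic'] (min_width=23, slack=1)
Line 4: ['frog', 'chemistry', 'island'] (min_width=21, slack=3)
Line 5: ['young', 'draw', 'open'] (min_width=15, slack=9)
Total lines: 5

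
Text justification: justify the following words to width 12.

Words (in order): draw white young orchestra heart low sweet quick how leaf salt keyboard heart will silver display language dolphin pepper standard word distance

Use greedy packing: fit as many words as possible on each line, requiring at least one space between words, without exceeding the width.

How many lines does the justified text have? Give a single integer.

Line 1: ['draw', 'white'] (min_width=10, slack=2)
Line 2: ['young'] (min_width=5, slack=7)
Line 3: ['orchestra'] (min_width=9, slack=3)
Line 4: ['heart', 'low'] (min_width=9, slack=3)
Line 5: ['sweet', 'quick'] (min_width=11, slack=1)
Line 6: ['how', 'leaf'] (min_width=8, slack=4)
Line 7: ['salt'] (min_width=4, slack=8)
Line 8: ['keyboard'] (min_width=8, slack=4)
Line 9: ['heart', 'will'] (min_width=10, slack=2)
Line 10: ['silver'] (min_width=6, slack=6)
Line 11: ['display'] (min_width=7, slack=5)
Line 12: ['language'] (min_width=8, slack=4)
Line 13: ['dolphin'] (min_width=7, slack=5)
Line 14: ['pepper'] (min_width=6, slack=6)
Line 15: ['standard'] (min_width=8, slack=4)
Line 16: ['word'] (min_width=4, slack=8)
Line 17: ['distance'] (min_width=8, slack=4)
Total lines: 17

Answer: 17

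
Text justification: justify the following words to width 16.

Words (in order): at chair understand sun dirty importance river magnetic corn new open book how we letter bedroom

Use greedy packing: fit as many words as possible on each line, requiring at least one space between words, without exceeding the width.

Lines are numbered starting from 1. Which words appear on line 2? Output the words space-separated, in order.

Line 1: ['at', 'chair'] (min_width=8, slack=8)
Line 2: ['understand', 'sun'] (min_width=14, slack=2)
Line 3: ['dirty', 'importance'] (min_width=16, slack=0)
Line 4: ['river', 'magnetic'] (min_width=14, slack=2)
Line 5: ['corn', 'new', 'open'] (min_width=13, slack=3)
Line 6: ['book', 'how', 'we'] (min_width=11, slack=5)
Line 7: ['letter', 'bedroom'] (min_width=14, slack=2)

Answer: understand sun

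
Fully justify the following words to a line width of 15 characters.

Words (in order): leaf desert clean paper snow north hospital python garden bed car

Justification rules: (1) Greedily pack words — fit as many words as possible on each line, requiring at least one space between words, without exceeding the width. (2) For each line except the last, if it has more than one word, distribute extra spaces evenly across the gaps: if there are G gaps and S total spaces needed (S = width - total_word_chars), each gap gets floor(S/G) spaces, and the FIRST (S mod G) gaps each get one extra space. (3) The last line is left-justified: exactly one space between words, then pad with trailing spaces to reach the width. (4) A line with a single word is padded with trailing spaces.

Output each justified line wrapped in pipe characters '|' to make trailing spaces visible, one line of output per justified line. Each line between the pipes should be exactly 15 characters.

Answer: |leaf     desert|
|clean     paper|
|snow      north|
|hospital python|
|garden bed car |

Derivation:
Line 1: ['leaf', 'desert'] (min_width=11, slack=4)
Line 2: ['clean', 'paper'] (min_width=11, slack=4)
Line 3: ['snow', 'north'] (min_width=10, slack=5)
Line 4: ['hospital', 'python'] (min_width=15, slack=0)
Line 5: ['garden', 'bed', 'car'] (min_width=14, slack=1)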